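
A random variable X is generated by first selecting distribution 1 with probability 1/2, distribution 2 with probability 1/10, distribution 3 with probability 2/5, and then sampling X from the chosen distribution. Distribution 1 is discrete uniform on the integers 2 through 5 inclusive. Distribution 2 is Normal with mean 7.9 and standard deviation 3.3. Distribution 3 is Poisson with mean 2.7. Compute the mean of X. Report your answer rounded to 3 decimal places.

3.620

Component means — 1: 3.5; 2: 7.9; 3: 2.7.
E[X] = 0.5·3.5 + 0.1·7.9 + 0.4·2.7 = 3.62.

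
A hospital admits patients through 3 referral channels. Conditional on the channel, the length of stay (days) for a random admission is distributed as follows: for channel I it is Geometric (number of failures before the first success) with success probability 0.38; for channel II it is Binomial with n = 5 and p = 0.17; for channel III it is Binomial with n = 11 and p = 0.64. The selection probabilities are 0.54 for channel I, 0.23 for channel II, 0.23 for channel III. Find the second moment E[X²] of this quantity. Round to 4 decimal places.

For each component E[X²] = Var + (mean)², giving I: 6.95568; II: 1.428; III: 52.096.
Overall E[X²] = 0.54·6.95568 + 0.23·1.428 + 0.23·52.096 = 16.0666.

16.0666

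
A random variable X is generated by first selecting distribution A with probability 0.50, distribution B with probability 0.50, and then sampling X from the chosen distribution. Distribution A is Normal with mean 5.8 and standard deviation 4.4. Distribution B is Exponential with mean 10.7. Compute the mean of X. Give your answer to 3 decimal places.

Component means — A: 5.8; B: 10.7.
E[X] = 0.5·5.8 + 0.5·10.7 = 8.25.

8.250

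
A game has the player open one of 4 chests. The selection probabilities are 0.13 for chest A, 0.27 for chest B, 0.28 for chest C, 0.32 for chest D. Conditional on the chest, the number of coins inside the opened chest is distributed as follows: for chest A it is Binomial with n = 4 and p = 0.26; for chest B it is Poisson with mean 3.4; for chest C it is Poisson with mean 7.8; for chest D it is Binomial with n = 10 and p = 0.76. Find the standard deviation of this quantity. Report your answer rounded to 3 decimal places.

Per component, A: μ=1.04, E[X²]=1.8512; B: μ=3.4, E[X²]=14.96; C: μ=7.8, E[X²]=68.64; D: μ=7.6, E[X²]=59.584.
E[X] = 0.13·1.04 + 0.27·3.4 + 0.28·7.8 + 0.32·7.6 = 5.6692.
E[X²] = 0.13·1.8512 + 0.27·14.96 + 0.28·68.64 + 0.32·59.584 = 42.5659.
Var(X) = E[X²] − (E[X])² = 42.5659 − 32.1398 = 10.4261.
SD(X) = √10.4261 = 3.22895.

3.229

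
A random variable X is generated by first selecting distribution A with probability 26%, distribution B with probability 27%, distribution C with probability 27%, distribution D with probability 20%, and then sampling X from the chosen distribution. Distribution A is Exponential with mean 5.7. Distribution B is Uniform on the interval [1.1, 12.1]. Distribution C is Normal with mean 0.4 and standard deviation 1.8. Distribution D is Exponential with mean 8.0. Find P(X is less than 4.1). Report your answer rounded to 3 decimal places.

0.552

Conditional on each component, P(X < 4.1): A: 0.512906; B: 0.272727; C: 0.980087; D: 0.401004.
By total probability, P(X < 4.1) = 0.26·0.512906 + 0.27·0.272727 + 0.27·0.980087 + 0.2·0.401004 = 0.551816.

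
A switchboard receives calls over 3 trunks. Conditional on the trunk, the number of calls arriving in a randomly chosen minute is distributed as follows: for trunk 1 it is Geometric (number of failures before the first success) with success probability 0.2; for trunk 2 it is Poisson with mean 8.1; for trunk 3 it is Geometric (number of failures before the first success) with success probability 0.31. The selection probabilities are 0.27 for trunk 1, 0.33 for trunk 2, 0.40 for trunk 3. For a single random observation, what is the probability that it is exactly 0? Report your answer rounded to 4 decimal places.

0.1781

Conditional on each trunk, P(X = 0): 1: 0.2; 2: 0.000303539; 3: 0.31.
By total probability, P(X = 0) = 0.27·0.2 + 0.33·0.000303539 + 0.4·0.31 = 0.1781.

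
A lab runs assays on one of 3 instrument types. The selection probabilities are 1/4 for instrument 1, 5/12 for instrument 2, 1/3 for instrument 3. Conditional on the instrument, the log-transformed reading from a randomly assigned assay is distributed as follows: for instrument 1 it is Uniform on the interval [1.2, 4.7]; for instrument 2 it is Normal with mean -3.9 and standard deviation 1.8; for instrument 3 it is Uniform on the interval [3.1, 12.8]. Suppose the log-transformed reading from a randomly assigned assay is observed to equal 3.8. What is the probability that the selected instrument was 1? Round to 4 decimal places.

Likelihoods f(3.8 | ·): 1: 0.285714; 2: 2.35493e-05; 3: 0.103093.
Posterior ∝ prior × likelihood. Numerator for 1: 0.25·0.285714 = 0.0714286.
Normalizing constant: 0.25·0.285714 + 0.416667·2.35493e-05 + 0.333333·0.103093 = 0.105803.
P(1 | observation) = 0.0714286 / 0.105803 = 0.675111.

0.6751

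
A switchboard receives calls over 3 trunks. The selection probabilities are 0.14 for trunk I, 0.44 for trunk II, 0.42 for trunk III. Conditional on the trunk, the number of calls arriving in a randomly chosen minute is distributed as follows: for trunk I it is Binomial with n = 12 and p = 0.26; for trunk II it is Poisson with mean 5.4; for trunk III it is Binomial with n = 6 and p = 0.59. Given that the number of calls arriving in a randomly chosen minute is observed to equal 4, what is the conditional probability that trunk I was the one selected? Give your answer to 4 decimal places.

0.1253

Likelihoods P(X=4 | ·): I: 0.203401; II: 0.16002; III: 0.305539.
Posterior ∝ prior × likelihood. Numerator for I: 0.14·0.203401 = 0.0284761.
Normalizing constant: 0.14·0.203401 + 0.44·0.16002 + 0.42·0.305539 = 0.227211.
P(I | observation) = 0.0284761 / 0.227211 = 0.125329.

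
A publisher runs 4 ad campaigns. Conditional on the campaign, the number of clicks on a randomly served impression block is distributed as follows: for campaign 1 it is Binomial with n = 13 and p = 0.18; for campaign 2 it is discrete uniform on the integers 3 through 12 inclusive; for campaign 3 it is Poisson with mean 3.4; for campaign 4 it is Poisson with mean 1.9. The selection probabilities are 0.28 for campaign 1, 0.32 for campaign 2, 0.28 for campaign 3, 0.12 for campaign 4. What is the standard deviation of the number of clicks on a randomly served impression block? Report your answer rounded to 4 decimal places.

Per component, 1: μ=2.34, E[X²]=7.3944; 2: μ=7.5, E[X²]=64.5; 3: μ=3.4, E[X²]=14.96; 4: μ=1.9, E[X²]=5.51.
E[X] = 0.28·2.34 + 0.32·7.5 + 0.28·3.4 + 0.12·1.9 = 4.2352.
E[X²] = 0.28·7.3944 + 0.32·64.5 + 0.28·14.96 + 0.12·5.51 = 27.5604.
Var(X) = E[X²] − (E[X])² = 27.5604 − 17.9369 = 9.62351.
SD(X) = √9.62351 = 3.10218.

3.1022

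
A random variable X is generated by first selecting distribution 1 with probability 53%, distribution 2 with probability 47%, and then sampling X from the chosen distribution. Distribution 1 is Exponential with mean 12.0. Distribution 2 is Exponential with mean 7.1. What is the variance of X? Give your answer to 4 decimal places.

105.9936

Per component, 1: μ=12, E[X²]=288; 2: μ=7.1, E[X²]=100.82.
E[X] = 0.53·12 + 0.47·7.1 = 9.697.
E[X²] = 0.53·288 + 0.47·100.82 = 200.025.
Var(X) = E[X²] − (E[X])² = 200.025 − 94.0318 = 105.994.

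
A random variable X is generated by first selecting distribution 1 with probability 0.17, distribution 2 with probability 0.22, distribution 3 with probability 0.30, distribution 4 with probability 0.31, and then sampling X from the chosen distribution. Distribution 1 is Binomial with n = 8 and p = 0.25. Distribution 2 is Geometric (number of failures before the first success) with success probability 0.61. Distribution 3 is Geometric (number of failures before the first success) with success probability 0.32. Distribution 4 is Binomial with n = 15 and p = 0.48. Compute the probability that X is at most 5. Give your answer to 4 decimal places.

Conditional on each component, P(X ≤ 5): 1: 0.995773; 2: 0.996481; 3: 0.901133; 4: 0.190479.
By total probability, P(X ≤ 5) = 0.17·0.995773 + 0.22·0.996481 + 0.3·0.901133 + 0.31·0.190479 = 0.717896.

0.7179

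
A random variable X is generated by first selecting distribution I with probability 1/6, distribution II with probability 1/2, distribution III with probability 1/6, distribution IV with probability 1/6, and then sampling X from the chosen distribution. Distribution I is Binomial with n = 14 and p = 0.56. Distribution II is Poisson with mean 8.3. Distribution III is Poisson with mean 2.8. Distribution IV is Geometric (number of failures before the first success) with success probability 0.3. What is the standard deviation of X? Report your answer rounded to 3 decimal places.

3.681

Per component, I: μ=7.84, E[X²]=64.9152; II: μ=8.3, E[X²]=77.19; III: μ=2.8, E[X²]=10.64; IV: μ=2.33333, E[X²]=13.2222.
E[X] = 0.166667·7.84 + 0.5·8.3 + 0.166667·2.8 + 0.166667·2.33333 = 6.31222.
E[X²] = 0.166667·64.9152 + 0.5·77.19 + 0.166667·10.64 + 0.166667·13.2222 = 53.3912.
Var(X) = E[X²] − (E[X])² = 53.3912 − 39.8441 = 13.5471.
SD(X) = √13.5471 = 3.68064.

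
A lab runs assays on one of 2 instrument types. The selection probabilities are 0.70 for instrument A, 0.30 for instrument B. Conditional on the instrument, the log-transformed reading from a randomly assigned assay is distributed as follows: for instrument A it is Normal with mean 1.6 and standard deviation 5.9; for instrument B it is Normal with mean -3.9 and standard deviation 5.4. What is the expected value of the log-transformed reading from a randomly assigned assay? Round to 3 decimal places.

-0.050

Component means — A: 1.6; B: -3.9.
E[X] = 0.7·1.6 + 0.3·-3.9 = -0.05.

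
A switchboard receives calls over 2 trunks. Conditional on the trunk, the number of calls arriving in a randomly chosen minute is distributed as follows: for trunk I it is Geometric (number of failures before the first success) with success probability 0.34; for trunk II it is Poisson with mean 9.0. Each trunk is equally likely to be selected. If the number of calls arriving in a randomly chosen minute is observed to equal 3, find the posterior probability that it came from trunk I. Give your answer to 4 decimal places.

Likelihoods P(X=3 | ·): I: 0.0977486; II: 0.0149943.
Posterior ∝ prior × likelihood. Numerator for I: 0.5·0.0977486 = 0.0488743.
Normalizing constant: 0.5·0.0977486 + 0.5·0.0149943 = 0.0563715.
P(I | observation) = 0.0488743 / 0.0563715 = 0.867005.

0.8670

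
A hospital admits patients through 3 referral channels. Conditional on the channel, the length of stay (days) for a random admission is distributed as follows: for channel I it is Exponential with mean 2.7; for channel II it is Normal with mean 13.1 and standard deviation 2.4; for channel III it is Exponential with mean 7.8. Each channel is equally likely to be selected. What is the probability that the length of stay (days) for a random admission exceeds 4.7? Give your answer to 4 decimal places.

Conditional on each channel, P(X > 4.7): I: 0.17539; II: 0.999767; III: 0.547406.
By total probability, P(X > 4.7) = 0.333333·0.17539 + 0.333333·0.999767 + 0.333333·0.547406 = 0.574188.

0.5742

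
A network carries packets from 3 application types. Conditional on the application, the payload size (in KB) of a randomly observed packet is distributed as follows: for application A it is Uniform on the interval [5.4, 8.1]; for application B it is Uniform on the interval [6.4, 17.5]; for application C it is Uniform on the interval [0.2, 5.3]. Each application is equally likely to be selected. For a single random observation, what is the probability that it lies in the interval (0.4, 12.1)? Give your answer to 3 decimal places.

Conditional on each application, P(0.4 < X < 12.1): A: 1; B: 0.513514; C: 0.960784.
By total probability, P(0.4 < X < 12.1) = 0.333333·1 + 0.333333·0.513514 + 0.333333·0.960784 = 0.824766.

0.825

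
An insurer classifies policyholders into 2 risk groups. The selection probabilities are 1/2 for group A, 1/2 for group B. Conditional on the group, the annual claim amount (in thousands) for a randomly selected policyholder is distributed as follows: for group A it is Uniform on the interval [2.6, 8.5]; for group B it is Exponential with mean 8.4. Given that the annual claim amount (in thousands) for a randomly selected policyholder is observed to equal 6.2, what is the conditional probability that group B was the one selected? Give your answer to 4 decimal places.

0.2514

Likelihoods f(6.2 | ·): A: 0.169492; B: 0.0569076.
Posterior ∝ prior × likelihood. Numerator for B: 0.5·0.0569076 = 0.0284538.
Normalizing constant: 0.5·0.169492 + 0.5·0.0569076 = 0.1132.
P(B | observation) = 0.0284538 / 0.1132 = 0.25136.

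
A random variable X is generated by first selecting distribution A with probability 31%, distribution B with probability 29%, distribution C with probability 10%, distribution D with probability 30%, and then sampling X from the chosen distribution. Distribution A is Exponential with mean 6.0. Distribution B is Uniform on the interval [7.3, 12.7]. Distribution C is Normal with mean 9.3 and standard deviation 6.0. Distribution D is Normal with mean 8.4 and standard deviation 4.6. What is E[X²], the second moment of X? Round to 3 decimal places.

91.790

For each component E[X²] = Var + (mean)², giving A: 72; B: 102.43; C: 122.49; D: 91.72.
Overall E[X²] = 0.31·72 + 0.29·102.43 + 0.1·122.49 + 0.3·91.72 = 91.7897.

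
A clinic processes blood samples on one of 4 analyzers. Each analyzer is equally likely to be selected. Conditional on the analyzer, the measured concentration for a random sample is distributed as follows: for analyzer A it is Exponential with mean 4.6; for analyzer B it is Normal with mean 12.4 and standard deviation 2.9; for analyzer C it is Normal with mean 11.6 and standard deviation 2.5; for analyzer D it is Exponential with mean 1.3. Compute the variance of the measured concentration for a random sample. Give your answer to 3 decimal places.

Per component, A: μ=4.6, E[X²]=42.32; B: μ=12.4, E[X²]=162.17; C: μ=11.6, E[X²]=140.81; D: μ=1.3, E[X²]=3.38.
E[X] = 0.25·4.6 + 0.25·12.4 + 0.25·11.6 + 0.25·1.3 = 7.475.
E[X²] = 0.25·42.32 + 0.25·162.17 + 0.25·140.81 + 0.25·3.38 = 87.17.
Var(X) = E[X²] − (E[X])² = 87.17 − 55.8756 = 31.2944.

31.294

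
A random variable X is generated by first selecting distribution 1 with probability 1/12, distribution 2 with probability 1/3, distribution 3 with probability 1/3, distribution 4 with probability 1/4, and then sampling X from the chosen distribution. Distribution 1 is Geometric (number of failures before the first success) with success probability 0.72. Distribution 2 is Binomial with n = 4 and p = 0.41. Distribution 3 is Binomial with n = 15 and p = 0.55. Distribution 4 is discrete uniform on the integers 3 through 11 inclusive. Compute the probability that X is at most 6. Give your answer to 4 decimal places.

Conditional on each component, P(X ≤ 6): 1: 0.999865; 2: 1; 3: 0.18176; 4: 0.444444.
By total probability, P(X ≤ 6) = 0.0833333·0.999865 + 0.333333·1 + 0.333333·0.18176 + 0.25·0.444444 = 0.588353.

0.5884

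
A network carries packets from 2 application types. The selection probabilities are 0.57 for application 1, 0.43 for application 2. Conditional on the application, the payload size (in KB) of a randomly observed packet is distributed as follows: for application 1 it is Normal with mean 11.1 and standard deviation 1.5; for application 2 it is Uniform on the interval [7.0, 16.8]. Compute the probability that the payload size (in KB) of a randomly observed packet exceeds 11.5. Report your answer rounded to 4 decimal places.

0.4576

Conditional on each application, P(X > 11.5): 1: 0.394863; 2: 0.540816.
By total probability, P(X > 11.5) = 0.57·0.394863 + 0.43·0.540816 = 0.457623.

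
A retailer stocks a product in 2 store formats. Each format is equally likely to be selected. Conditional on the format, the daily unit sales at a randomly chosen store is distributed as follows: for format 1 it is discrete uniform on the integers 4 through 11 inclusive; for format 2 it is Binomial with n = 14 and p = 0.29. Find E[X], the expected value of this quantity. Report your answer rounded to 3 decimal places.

5.780

Component means — 1: 7.5; 2: 4.06.
E[X] = 0.5·7.5 + 0.5·4.06 = 5.78.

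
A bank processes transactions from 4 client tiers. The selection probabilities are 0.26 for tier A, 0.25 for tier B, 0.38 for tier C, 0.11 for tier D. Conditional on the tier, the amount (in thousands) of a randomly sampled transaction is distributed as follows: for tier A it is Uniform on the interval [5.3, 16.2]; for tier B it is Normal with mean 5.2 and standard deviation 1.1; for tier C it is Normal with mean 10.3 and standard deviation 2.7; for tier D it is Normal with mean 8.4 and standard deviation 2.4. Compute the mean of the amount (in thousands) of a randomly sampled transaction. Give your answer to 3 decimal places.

8.933

Component means — A: 10.75; B: 5.2; C: 10.3; D: 8.4.
E[X] = 0.26·10.75 + 0.25·5.2 + 0.38·10.3 + 0.11·8.4 = 8.933.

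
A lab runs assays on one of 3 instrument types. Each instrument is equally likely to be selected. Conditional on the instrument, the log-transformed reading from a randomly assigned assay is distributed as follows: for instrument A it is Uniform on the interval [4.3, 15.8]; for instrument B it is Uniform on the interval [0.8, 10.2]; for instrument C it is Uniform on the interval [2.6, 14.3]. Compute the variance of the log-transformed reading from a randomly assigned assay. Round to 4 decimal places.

Per component, A: μ=10.05, E[X²]=112.023; B: μ=5.5, E[X²]=37.6133; C: μ=8.45, E[X²]=82.81.
E[X] = 0.333333·10.05 + 0.333333·5.5 + 0.333333·8.45 = 8.
E[X²] = 0.333333·112.023 + 0.333333·37.6133 + 0.333333·82.81 = 77.4822.
Var(X) = E[X²] − (E[X])² = 77.4822 − 64 = 13.4822.

13.4822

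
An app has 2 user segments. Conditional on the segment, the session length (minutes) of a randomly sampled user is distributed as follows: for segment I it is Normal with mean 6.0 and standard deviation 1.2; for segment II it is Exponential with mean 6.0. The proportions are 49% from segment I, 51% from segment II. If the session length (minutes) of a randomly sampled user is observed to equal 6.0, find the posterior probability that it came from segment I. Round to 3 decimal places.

Likelihoods f(6.0 | ·): I: 0.332452; II: 0.0613132.
Posterior ∝ prior × likelihood. Numerator for I: 0.49·0.332452 = 0.162901.
Normalizing constant: 0.49·0.332452 + 0.51·0.0613132 = 0.194171.
P(I | observation) = 0.162901 / 0.194171 = 0.838958.

0.839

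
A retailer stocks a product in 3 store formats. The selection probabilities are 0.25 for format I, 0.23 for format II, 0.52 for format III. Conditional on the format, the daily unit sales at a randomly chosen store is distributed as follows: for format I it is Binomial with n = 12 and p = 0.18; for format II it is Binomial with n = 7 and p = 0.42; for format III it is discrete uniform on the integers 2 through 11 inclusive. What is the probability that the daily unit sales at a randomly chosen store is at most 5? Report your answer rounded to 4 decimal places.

0.6794

Conditional on each format, P(X ≤ 5): I: 0.988376; II: 0.975409; III: 0.4.
By total probability, P(X ≤ 5) = 0.25·0.988376 + 0.23·0.975409 + 0.52·0.4 = 0.679438.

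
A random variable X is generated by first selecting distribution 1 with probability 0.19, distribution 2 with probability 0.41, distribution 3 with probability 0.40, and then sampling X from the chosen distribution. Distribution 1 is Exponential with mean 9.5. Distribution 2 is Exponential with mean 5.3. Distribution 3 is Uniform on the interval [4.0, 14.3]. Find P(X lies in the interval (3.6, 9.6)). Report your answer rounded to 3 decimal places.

0.419

Conditional on each component, P(3.6 < X < 9.6): 1: 0.320554; 2: 0.343561; 3: 0.543689.
By total probability, P(3.6 < X < 9.6) = 0.19·0.320554 + 0.41·0.343561 + 0.4·0.543689 = 0.419241.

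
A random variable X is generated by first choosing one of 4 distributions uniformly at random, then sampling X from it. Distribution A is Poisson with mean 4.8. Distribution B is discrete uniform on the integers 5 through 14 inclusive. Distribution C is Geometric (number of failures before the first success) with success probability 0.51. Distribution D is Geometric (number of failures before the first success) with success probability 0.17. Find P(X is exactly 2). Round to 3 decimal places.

0.084

Conditional on each component, P(X = 2): A: 0.0948067; B: 0; C: 0.122451; D: 0.117113.
By total probability, P(X = 2) = 0.25·0.0948067 + 0.25·0 + 0.25·0.122451 + 0.25·0.117113 = 0.0835927.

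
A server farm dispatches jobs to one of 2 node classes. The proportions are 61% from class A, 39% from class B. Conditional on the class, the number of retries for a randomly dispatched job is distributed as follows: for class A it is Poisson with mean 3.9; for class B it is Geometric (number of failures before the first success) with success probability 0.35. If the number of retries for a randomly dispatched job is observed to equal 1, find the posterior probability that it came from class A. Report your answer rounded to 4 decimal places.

Likelihoods P(X=1 | ·): A: 0.0789435; B: 0.2275.
Posterior ∝ prior × likelihood. Numerator for A: 0.61·0.0789435 = 0.0481555.
Normalizing constant: 0.61·0.0789435 + 0.39·0.2275 = 0.136881.
P(A | observation) = 0.0481555 / 0.136881 = 0.351807.

0.3518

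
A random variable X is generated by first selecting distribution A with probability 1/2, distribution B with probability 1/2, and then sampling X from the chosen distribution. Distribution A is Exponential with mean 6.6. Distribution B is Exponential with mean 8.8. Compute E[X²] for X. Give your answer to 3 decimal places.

121.000

For each component E[X²] = Var + (mean)², giving A: 87.12; B: 154.88.
Overall E[X²] = 0.5·87.12 + 0.5·154.88 = 121.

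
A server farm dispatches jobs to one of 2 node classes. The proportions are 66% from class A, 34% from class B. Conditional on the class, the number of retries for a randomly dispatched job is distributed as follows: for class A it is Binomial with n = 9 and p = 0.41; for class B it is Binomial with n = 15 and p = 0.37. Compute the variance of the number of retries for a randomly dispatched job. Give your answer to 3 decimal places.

3.402

Per component, A: μ=3.69, E[X²]=15.7932; B: μ=5.55, E[X²]=34.299.
E[X] = 0.66·3.69 + 0.34·5.55 = 4.3224.
E[X²] = 0.66·15.7932 + 0.34·34.299 = 22.0852.
Var(X) = E[X²] − (E[X])² = 22.0852 − 18.6831 = 3.40203.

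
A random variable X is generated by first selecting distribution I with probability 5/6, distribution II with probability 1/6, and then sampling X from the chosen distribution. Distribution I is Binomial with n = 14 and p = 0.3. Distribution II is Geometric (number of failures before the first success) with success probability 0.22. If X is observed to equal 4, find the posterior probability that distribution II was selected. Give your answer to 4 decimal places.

Likelihoods P(X=4 | ·): I: 0.229034; II: 0.0814331.
Posterior ∝ prior × likelihood. Numerator for II: 0.166667·0.0814331 = 0.0135722.
Normalizing constant: 0.833333·0.229034 + 0.166667·0.0814331 = 0.204434.
P(II | observation) = 0.0135722 / 0.204434 = 0.0663892.

0.0664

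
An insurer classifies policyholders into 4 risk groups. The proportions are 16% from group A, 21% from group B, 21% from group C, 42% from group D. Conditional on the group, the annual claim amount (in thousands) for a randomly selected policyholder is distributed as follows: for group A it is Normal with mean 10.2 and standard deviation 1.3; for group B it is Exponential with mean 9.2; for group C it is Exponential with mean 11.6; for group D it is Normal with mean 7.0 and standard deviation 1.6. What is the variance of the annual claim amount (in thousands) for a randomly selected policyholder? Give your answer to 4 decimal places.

Per component, A: μ=10.2, E[X²]=105.73; B: μ=9.2, E[X²]=169.28; C: μ=11.6, E[X²]=269.12; D: μ=7, E[X²]=51.56.
E[X] = 0.16·10.2 + 0.21·9.2 + 0.21·11.6 + 0.42·7 = 8.94.
E[X²] = 0.16·105.73 + 0.21·169.28 + 0.21·269.12 + 0.42·51.56 = 130.636.
Var(X) = E[X²] − (E[X])² = 130.636 − 79.9236 = 50.7124.

50.7124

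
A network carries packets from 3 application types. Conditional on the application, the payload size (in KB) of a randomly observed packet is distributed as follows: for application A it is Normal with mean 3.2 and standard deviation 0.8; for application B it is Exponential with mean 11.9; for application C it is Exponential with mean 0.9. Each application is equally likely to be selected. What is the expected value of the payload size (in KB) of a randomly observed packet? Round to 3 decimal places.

Component means — A: 3.2; B: 11.9; C: 0.9.
E[X] = 0.333333·3.2 + 0.333333·11.9 + 0.333333·0.9 = 5.33333.

5.333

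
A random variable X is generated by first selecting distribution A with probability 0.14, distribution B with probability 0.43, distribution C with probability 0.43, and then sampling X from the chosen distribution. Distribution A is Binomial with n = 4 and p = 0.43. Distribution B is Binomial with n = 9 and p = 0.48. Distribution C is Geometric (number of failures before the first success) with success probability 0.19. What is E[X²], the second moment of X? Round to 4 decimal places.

27.0055

For each component E[X²] = Var + (mean)², giving A: 3.9388; B: 20.9088; C: 40.6122.
Overall E[X²] = 0.14·3.9388 + 0.43·20.9088 + 0.43·40.6122 = 27.0055.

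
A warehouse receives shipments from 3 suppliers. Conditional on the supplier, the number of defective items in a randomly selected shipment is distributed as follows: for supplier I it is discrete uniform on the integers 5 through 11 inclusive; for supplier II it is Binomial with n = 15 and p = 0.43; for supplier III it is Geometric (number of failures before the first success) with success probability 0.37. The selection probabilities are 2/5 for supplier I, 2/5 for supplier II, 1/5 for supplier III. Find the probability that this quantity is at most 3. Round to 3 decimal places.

Conditional on each supplier, P(X ≤ 3): I: 0; II: 0.0582509; III: 0.84247.
By total probability, P(X ≤ 3) = 0.4·0 + 0.4·0.0582509 + 0.2·0.84247 = 0.191794.

0.192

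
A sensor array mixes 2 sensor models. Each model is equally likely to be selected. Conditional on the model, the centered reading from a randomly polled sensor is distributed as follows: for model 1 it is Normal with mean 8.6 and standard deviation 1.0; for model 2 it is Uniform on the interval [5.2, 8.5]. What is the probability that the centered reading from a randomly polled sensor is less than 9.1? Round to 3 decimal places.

Conditional on each model, P(X < 9.1): 1: 0.691462; 2: 1.
By total probability, P(X < 9.1) = 0.5·0.691462 + 0.5·1 = 0.845731.

0.846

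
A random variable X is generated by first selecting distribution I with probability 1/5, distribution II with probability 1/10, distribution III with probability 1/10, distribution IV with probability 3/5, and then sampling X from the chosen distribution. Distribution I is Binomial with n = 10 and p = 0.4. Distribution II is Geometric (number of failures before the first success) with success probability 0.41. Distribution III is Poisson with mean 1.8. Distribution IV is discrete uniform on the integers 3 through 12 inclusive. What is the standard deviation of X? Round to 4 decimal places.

3.4371

Per component, I: μ=4, E[X²]=18.4; II: μ=1.43902, E[X²]=5.58061; III: μ=1.8, E[X²]=5.04; IV: μ=7.5, E[X²]=64.5.
E[X] = 0.2·4 + 0.1·1.43902 + 0.1·1.8 + 0.6·7.5 = 5.6239.
E[X²] = 0.2·18.4 + 0.1·5.58061 + 0.1·5.04 + 0.6·64.5 = 43.4421.
Var(X) = E[X²] − (E[X])² = 43.4421 − 31.6283 = 11.8138.
SD(X) = √11.8138 = 3.43712.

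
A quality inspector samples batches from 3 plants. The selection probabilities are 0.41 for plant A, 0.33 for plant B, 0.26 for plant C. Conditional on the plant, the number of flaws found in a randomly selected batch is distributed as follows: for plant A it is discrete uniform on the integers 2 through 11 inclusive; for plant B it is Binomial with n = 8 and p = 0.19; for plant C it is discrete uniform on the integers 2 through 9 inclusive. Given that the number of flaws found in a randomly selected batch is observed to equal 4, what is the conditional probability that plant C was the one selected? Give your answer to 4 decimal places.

0.3759

Likelihoods P(X=4 | ·): A: 0.1; B: 0.0392692; C: 0.125.
Posterior ∝ prior × likelihood. Numerator for C: 0.26·0.125 = 0.0325.
Normalizing constant: 0.41·0.1 + 0.33·0.0392692 + 0.26·0.125 = 0.0864588.
P(C | observation) = 0.0325 / 0.0864588 = 0.375901.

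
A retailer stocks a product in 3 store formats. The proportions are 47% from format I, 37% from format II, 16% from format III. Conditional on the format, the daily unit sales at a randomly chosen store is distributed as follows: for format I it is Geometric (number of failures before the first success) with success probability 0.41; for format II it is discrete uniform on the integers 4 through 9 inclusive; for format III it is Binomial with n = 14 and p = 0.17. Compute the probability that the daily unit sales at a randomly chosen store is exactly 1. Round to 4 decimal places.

0.1475

Conditional on each format, P(X = 1): I: 0.2419; II: 0; III: 0.211151.
By total probability, P(X = 1) = 0.47·0.2419 + 0.37·0 + 0.16·0.211151 = 0.147477.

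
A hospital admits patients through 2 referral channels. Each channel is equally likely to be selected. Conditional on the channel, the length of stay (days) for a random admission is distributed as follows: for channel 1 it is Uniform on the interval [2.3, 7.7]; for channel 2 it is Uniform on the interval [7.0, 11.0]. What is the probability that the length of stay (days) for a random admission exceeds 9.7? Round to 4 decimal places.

0.1625

Conditional on each channel, P(X > 9.7): 1: 0; 2: 0.325.
By total probability, P(X > 9.7) = 0.5·0 + 0.5·0.325 = 0.1625.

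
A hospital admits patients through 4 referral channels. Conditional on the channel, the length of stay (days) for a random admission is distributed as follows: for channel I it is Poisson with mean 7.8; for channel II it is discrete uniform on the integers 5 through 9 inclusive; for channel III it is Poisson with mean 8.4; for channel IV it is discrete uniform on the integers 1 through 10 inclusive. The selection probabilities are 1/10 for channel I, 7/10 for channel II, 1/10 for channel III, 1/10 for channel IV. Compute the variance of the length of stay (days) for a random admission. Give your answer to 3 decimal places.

Per component, I: μ=7.8, E[X²]=68.64; II: μ=7, E[X²]=51; III: μ=8.4, E[X²]=78.96; IV: μ=5.5, E[X²]=38.5.
E[X] = 0.1·7.8 + 0.7·7 + 0.1·8.4 + 0.1·5.5 = 7.07.
E[X²] = 0.1·68.64 + 0.7·51 + 0.1·78.96 + 0.1·38.5 = 54.31.
Var(X) = E[X²] − (E[X])² = 54.31 − 49.9849 = 4.3251.

4.325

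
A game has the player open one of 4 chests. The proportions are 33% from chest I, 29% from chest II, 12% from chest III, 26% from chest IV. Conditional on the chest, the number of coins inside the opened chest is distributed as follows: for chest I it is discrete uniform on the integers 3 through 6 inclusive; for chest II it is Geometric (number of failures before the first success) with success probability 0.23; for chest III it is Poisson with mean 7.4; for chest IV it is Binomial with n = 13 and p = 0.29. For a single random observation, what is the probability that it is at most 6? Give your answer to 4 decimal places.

Conditional on each chest, P(X ≤ 6): I: 1; II: 0.839515; III: 0.391962; IV: 0.947348.
By total probability, P(X ≤ 6) = 0.33·1 + 0.29·0.839515 + 0.12·0.391962 + 0.26·0.947348 = 0.866805.

0.8668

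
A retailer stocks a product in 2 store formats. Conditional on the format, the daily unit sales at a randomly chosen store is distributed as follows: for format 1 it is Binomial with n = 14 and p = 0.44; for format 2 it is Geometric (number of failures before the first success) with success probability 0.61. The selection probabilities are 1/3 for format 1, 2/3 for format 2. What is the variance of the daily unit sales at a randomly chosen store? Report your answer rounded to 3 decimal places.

8.621

Per component, 1: μ=6.16, E[X²]=41.3952; 2: μ=0.639344, E[X²]=1.45687.
E[X] = 0.333333·6.16 + 0.666667·0.639344 = 2.47956.
E[X²] = 0.333333·41.3952 + 0.666667·1.45687 = 14.7696.
Var(X) = E[X²] − (E[X])² = 14.7696 − 6.14823 = 8.62141.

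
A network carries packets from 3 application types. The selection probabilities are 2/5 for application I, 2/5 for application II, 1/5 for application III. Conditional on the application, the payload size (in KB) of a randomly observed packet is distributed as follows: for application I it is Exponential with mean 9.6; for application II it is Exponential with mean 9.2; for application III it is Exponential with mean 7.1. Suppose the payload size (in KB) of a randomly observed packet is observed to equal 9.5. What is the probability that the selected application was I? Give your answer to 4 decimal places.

0.4038

Likelihoods f(9.5 | ·): I: 0.038722; II: 0.038704; III: 0.0369525.
Posterior ∝ prior × likelihood. Numerator for I: 0.4·0.038722 = 0.0154888.
Normalizing constant: 0.4·0.038722 + 0.4·0.038704 + 0.2·0.0369525 = 0.0383609.
P(I | observation) = 0.0154888 / 0.0383609 = 0.403766.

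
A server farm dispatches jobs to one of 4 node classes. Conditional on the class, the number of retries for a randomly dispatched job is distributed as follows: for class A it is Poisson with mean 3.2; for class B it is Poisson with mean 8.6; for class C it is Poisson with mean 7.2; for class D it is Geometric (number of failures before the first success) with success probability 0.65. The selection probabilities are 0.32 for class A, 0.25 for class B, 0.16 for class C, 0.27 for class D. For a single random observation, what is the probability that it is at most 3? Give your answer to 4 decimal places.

Conditional on each class, P(X ≤ 3): A: 0.60252; B: 0.0280926; C: 0.0719171; D: 0.984994.
By total probability, P(X ≤ 3) = 0.32·0.60252 + 0.25·0.0280926 + 0.16·0.0719171 + 0.27·0.984994 = 0.477285.

0.4773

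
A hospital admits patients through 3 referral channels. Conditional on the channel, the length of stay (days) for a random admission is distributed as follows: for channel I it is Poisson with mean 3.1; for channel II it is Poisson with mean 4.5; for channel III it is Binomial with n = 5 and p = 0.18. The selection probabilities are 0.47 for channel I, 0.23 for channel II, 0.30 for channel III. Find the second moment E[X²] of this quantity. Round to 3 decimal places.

12.131

For each component E[X²] = Var + (mean)², giving I: 12.71; II: 24.75; III: 1.548.
Overall E[X²] = 0.47·12.71 + 0.23·24.75 + 0.3·1.548 = 12.1306.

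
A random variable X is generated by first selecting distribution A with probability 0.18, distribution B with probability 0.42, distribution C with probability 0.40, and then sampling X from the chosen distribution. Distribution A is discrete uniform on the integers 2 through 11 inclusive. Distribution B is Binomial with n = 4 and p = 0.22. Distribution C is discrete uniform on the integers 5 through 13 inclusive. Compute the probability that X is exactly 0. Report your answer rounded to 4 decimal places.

0.1555

Conditional on each component, P(X = 0): A: 0; B: 0.370151; C: 0.
By total probability, P(X = 0) = 0.18·0 + 0.42·0.370151 + 0.4·0 = 0.155463.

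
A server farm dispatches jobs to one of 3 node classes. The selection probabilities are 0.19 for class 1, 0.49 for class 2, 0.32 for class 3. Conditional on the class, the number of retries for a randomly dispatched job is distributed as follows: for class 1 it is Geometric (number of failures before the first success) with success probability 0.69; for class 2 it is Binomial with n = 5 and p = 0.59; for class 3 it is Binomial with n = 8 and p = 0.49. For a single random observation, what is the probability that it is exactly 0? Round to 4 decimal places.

0.1382

Conditional on each class, P(X = 0): 1: 0.69; 2: 0.0115856; 3: 0.00457679.
By total probability, P(X = 0) = 0.19·0.69 + 0.49·0.0115856 + 0.32·0.00457679 = 0.138242.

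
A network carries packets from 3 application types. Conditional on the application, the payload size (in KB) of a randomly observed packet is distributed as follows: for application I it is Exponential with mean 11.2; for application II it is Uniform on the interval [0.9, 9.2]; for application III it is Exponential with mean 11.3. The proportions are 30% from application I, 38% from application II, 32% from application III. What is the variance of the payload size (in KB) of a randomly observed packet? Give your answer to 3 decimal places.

89.737

Per component, I: μ=11.2, E[X²]=250.88; II: μ=5.05, E[X²]=31.2433; III: μ=11.3, E[X²]=255.38.
E[X] = 0.3·11.2 + 0.38·5.05 + 0.32·11.3 = 8.895.
E[X²] = 0.3·250.88 + 0.38·31.2433 + 0.32·255.38 = 168.858.
Var(X) = E[X²] − (E[X])² = 168.858 − 79.121 = 89.737.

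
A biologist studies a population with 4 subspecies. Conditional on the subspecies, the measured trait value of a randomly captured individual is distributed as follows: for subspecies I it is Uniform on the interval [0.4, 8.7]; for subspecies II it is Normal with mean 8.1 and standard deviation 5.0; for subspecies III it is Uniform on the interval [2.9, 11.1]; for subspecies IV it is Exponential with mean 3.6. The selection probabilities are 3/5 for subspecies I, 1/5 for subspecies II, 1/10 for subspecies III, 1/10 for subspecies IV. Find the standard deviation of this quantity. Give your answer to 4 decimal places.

Per component, I: μ=4.55, E[X²]=26.4433; II: μ=8.1, E[X²]=90.61; III: μ=7, E[X²]=54.6033; IV: μ=3.6, E[X²]=25.92.
E[X] = 0.6·4.55 + 0.2·8.1 + 0.1·7 + 0.1·3.6 = 5.41.
E[X²] = 0.6·26.4433 + 0.2·90.61 + 0.1·54.6033 + 0.1·25.92 = 42.0403.
Var(X) = E[X²] − (E[X])² = 42.0403 − 29.2681 = 12.7722.
SD(X) = √12.7722 = 3.57383.

3.5738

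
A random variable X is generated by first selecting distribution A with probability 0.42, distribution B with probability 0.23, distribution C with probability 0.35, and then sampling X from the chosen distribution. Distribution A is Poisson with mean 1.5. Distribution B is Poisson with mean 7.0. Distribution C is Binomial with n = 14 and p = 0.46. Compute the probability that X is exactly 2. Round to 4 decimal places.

0.1147

Conditional on each component, P(X = 2): A: 0.251021; B: 0.0223411; C: 0.0118381.
By total probability, P(X = 2) = 0.42·0.251021 + 0.23·0.0223411 + 0.35·0.0118381 = 0.114711.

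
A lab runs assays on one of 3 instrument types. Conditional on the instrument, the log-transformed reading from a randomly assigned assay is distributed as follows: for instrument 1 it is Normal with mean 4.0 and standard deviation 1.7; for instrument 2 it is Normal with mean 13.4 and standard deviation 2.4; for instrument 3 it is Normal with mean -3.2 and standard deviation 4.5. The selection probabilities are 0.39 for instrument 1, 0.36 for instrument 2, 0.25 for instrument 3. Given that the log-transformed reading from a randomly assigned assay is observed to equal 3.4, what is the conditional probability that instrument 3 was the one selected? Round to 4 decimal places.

Likelihoods f(3.4 | ·): 1: 0.220502; 2: 2.82346e-05; 3: 0.0302406.
Posterior ∝ prior × likelihood. Numerator for 3: 0.25·0.0302406 = 0.00756014.
Normalizing constant: 0.39·0.220502 + 0.36·2.82346e-05 + 0.25·0.0302406 = 0.0935659.
P(3 | observation) = 0.00756014 / 0.0935659 = 0.0808001.

0.0808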